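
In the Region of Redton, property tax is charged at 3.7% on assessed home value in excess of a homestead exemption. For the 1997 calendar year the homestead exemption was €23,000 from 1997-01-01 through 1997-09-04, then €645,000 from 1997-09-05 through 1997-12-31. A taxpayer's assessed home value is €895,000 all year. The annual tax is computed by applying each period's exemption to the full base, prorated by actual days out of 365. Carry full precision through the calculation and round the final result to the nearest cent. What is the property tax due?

€24,823.86

1997-01-01 to 1997-09-04: 247 days, exemption €23,000 → (€895,000 − €23,000) × 3.7% × 247/365 = €21,833.4466
1997-09-05 to 1997-12-31: 118 days, exemption €645,000 → (€895,000 − €645,000) × 3.7% × 118/365 = €2,990.4110
Total = €24,823.8575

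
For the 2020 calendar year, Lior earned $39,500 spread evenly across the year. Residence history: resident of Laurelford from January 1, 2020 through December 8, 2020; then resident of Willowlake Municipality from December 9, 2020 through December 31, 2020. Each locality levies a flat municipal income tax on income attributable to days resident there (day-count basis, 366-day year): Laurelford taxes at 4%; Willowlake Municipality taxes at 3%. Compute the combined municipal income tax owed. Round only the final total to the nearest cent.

$1,555.18

Laurelford, January 1 – December 8, 2020: 343 days → $39,500 × 4% × 343/366 = $1,480.7104
Willowlake Municipality, December 9 – December 31, 2020: 23 days → $39,500 × 3% × 23/366 = $74.4672
Total = $1,555.1776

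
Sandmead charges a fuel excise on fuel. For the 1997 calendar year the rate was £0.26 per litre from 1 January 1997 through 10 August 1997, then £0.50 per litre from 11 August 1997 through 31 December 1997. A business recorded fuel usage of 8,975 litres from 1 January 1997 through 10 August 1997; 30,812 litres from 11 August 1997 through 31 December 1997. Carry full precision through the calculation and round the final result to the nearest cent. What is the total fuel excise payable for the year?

1 January – 10 August 1997: 8,975 litres at £0.26/litre → £2333.50
11 August – 31 December 1997: 30,812 litres at £0.50/litre → £15406.00

£17739.50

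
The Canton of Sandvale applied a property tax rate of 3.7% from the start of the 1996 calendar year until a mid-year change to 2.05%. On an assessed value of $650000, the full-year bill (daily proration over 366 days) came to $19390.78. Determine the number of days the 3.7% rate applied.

207 days

Let d = days at the first rate; then 366 − d days at the second rate.
$650000 × [3.7%·d + 2.05%·(366−d)] / 366 = $19390.78
Solving gives d = 207, so the new rate took effect on July 26, 1996.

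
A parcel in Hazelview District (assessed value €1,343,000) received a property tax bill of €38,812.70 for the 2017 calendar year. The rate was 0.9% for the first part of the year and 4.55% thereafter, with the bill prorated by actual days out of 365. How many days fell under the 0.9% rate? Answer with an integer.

166 days

Let d = days at the first rate; then 365 − d days at the second rate.
€1,343,000 × [0.9%·d + 4.55%·(365−d)] / 365 = €38,812.70
Solving gives d = 166, so the new rate took effect on June 16, 2017.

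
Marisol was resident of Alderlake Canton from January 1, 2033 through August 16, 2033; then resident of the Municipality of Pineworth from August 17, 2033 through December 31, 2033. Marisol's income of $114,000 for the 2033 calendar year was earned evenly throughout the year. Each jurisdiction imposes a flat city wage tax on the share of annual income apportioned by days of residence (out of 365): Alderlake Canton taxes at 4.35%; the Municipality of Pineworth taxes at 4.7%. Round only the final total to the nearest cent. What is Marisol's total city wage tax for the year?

Alderlake Canton, January 1 – August 16, 2033: 228 days → $114,000 × 4.35% × 228/365 = $3,097.6767
The Municipality of Pineworth, August 17 – December 31, 2033: 137 days → $114,000 × 4.7% × 137/365 = $2,011.0849
Total = $5,108.7616

$5,108.76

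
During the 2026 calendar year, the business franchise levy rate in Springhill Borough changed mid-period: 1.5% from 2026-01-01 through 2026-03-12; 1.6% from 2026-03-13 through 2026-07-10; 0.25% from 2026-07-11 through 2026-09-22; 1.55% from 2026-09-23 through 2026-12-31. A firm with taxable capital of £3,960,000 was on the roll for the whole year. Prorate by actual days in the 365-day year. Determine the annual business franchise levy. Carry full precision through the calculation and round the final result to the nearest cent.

£51,208.77

2026-01-01 to 2026-03-12: 71 days at 1.5% → £3,960,000 × 1.5% × 71/365 = £11,554.5205
2026-03-13 to 2026-07-10: 120 days at 1.6% → £3,960,000 × 1.6% × 120/365 = £20,830.6849
2026-07-11 to 2026-09-22: 74 days at 0.25% → £3,960,000 × 0.25% × 74/365 = £2,007.1233
2026-09-23 to 2026-12-31: 100 days at 1.55% → £3,960,000 × 1.55% × 100/365 = £16,816.4384
Total = £51,208.7671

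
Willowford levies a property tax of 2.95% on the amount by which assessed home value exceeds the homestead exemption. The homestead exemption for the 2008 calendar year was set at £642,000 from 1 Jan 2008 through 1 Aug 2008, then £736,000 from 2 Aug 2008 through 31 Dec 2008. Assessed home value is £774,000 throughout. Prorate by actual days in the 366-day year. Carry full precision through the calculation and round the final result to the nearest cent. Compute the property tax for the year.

£2,742.37

1 Jan – 1 Aug 2008: 214 days, exemption £642,000 → (£774,000 − £642,000) × 2.95% × 214/366 = £2,276.8197
2 Aug – 31 Dec 2008: 152 days, exemption £736,000 → (£774,000 − £736,000) × 2.95% × 152/366 = £465.5519
Total = £2,742.3716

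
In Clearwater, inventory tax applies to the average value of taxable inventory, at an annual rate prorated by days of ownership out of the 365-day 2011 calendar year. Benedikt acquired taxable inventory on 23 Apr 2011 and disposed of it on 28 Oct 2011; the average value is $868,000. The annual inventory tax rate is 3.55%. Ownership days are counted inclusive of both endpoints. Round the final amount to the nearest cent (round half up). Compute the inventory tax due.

$15,955.74

Days held (23 Apr – 28 Oct 2011): 189 out of 365
Tax = $868,000 × 3.55% × 189/365 = $15,955.7425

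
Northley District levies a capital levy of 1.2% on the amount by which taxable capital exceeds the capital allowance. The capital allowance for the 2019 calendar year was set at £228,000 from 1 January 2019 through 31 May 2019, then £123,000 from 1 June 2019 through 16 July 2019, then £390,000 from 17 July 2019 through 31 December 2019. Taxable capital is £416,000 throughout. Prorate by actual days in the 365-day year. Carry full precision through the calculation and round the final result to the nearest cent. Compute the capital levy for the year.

£1,520.02

1 January – 31 May 2019: 151 days, exemption £228,000 → (£416,000 − £228,000) × 1.2% × 151/365 = £933.3041
1 June – 16 July 2019: 46 days, exemption £123,000 → (£416,000 − £123,000) × 1.2% × 46/365 = £443.1123
17 July – 31 December 2019: 168 days, exemption £390,000 → (£416,000 − £390,000) × 1.2% × 168/365 = £143.6055
Total = £1,520.0219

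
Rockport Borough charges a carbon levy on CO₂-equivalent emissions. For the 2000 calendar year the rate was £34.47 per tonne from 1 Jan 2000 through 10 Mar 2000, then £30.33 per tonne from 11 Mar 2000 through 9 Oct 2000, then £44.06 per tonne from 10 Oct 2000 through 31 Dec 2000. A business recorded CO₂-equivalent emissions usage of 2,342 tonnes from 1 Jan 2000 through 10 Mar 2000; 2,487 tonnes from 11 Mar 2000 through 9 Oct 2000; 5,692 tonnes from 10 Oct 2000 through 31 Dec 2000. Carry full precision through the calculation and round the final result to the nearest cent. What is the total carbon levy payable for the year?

£406,948.97

1 Jan – 10 Mar 2000: 2,342 tonnes at £34.47/tonne → £80,728.74
11 Mar – 9 Oct 2000: 2,487 tonnes at £30.33/tonne → £75,430.71
10 Oct – 31 Dec 2000: 5,692 tonnes at £44.06/tonne → £250,789.52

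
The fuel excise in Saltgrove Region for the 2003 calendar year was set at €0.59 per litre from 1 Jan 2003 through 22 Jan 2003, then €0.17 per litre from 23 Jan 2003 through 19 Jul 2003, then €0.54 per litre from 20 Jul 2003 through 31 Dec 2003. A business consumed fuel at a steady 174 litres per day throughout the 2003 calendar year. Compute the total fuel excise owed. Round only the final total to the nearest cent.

1 Jan – 22 Jan 2003: 22 days × 174 litres/day = 3,828 litres at €0.59/litre → €2,258.52
23 Jan – 19 Jul 2003: 178 days × 174 litres/day = 30,972 litres at €0.17/litre → €5,265.24
20 Jul – 31 Dec 2003: 165 days × 174 litres/day = 28,710 litres at €0.54/litre → €15,503.40

€23,027.16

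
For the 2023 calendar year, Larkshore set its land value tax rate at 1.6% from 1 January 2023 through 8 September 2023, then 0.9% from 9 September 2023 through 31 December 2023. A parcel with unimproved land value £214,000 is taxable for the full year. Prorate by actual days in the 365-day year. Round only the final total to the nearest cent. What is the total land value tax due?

£2,956.13

1 January – 8 September 2023: 251 days at 1.6% → £214,000 × 1.6% × 251/365 = £2,354.5863
9 September – 31 December 2023: 114 days at 0.9% → £214,000 × 0.9% × 114/365 = £601.5452
Total = £2,956.1315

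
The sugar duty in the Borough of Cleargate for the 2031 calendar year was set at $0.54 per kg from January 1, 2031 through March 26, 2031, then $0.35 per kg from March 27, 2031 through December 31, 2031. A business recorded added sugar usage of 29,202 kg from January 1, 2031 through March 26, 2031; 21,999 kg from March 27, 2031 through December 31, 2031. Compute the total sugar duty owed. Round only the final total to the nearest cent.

January 1 – March 26, 2031: 29,202 kg at $0.54/kg → $15769.08
March 27 – December 31, 2031: 21,999 kg at $0.35/kg → $7699.65

$23468.73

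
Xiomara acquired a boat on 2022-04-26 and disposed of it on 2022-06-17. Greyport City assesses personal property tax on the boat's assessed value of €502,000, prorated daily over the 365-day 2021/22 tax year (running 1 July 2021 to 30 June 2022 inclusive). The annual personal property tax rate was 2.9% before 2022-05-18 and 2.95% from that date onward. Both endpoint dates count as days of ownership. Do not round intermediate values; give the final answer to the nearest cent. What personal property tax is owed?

€2,135.22

2022-04-26 to 2022-05-17: 22 days at 2.9% → €502,000 × 2.9% × 22/365 = €877.4685
2022-05-18 to 2022-06-17: 31 days at 2.95% → €502,000 × 2.95% × 31/365 = €1,257.7507
Total = €2,135.2192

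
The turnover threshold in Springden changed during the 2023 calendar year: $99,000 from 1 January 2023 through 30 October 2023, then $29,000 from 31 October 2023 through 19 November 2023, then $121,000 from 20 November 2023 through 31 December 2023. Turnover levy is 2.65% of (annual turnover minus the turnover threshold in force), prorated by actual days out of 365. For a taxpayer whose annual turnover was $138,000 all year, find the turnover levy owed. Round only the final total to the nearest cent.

1 January – 30 October 2023: 303 days, exemption $99,000 → ($138,000 − $99,000) × 2.65% × 303/365 = $857.9466
31 October – 19 November 2023: 20 days, exemption $29,000 → ($138,000 − $29,000) × 2.65% × 20/365 = $158.2740
20 November – 31 December 2023: 42 days, exemption $121,000 → ($138,000 − $121,000) × 2.65% × 42/365 = $51.8384
Total = $1,068.0589

$1,068.06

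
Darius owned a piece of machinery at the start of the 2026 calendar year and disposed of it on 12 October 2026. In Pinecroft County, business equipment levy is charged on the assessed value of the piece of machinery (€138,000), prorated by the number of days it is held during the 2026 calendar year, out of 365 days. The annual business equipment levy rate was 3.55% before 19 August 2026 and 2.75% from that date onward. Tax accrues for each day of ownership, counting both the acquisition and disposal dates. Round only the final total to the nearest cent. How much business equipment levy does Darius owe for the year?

€3,658.89

1 January – 18 August 2026: 230 days at 3.55% → €138,000 × 3.55% × 230/365 = €3,087.0411
19 August – 12 October 2026: 55 days at 2.75% → €138,000 × 2.75% × 55/365 = €571.8493
Total = €3,658.8904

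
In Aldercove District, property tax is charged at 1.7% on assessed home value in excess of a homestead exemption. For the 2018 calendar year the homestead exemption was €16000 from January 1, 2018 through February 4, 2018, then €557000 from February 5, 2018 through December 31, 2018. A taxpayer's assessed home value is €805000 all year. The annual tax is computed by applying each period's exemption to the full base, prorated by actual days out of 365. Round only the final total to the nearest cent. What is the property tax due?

€5097.90

January 1 – February 4, 2018: 35 days, exemption €16000 → (€805000 − €16000) × 1.7% × 35/365 = €1286.1781
February 5 – December 31, 2018: 330 days, exemption €557000 → (€805000 − €557000) × 1.7% × 330/365 = €3811.7260
Total = €5097.9041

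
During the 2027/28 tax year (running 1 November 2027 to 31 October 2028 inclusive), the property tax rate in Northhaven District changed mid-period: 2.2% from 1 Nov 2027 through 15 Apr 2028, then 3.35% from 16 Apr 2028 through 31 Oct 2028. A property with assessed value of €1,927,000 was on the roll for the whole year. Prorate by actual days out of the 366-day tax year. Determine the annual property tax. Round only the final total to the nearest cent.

1 Nov 2027 – 15 Apr 2028: 167 days at 2.2% → €1,927,000 × 2.2% × 167/366 = €19,343.7104
16 Apr – 31 Oct 2028: 199 days at 3.35% → €1,927,000 × 3.35% × 199/366 = €35,099.3046
Total = €54,443.0150

€54,443.02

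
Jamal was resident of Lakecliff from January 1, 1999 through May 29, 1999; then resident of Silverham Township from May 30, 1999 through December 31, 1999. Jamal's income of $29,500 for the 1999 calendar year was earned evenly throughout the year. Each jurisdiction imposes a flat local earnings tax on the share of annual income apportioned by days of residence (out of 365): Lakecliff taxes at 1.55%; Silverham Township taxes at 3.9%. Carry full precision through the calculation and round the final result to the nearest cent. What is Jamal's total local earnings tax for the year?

Lakecliff, January 1 – May 29, 1999: 149 days → $29,500 × 1.55% × 149/365 = $186.6582
Silverham Township, May 30 – December 31, 1999: 216 days → $29,500 × 3.9% × 216/365 = $680.8438
Total = $867.5021

$867.50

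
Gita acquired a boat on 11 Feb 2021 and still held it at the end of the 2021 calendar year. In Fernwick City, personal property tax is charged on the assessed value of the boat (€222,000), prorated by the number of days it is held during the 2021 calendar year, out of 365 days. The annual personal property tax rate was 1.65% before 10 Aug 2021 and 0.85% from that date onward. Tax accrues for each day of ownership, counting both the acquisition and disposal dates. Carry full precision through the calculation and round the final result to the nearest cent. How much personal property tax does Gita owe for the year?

€2,550.87

11 Feb – 9 Aug 2021: 180 days at 1.65% → €222,000 × 1.65% × 180/365 = €1,806.4110
10 Aug – 31 Dec 2021: 144 days at 0.85% → €222,000 × 0.85% × 144/365 = €744.4603
Total = €2,550.8712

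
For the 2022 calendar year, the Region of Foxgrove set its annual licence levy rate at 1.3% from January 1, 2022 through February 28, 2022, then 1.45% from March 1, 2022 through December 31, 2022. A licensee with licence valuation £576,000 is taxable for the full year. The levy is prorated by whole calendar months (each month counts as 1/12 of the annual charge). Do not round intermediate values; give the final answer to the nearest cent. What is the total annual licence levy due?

£8,208.00

January 1 – February 28, 2022: 2 months at 1.3% → £576,000 × 1.3% × 2/12 = £1,248.0000
March 1 – December 31, 2022: 10 months at 1.45% → £576,000 × 1.45% × 10/12 = £6,960.0000
Total = £8,208.0000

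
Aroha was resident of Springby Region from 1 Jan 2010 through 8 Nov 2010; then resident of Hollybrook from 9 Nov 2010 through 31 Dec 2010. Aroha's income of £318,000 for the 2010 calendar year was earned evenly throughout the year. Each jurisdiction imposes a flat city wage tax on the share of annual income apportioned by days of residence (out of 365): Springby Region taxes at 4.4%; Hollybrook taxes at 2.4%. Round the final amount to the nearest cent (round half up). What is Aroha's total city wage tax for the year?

Springby Region, 1 Jan – 8 Nov 2010: 312 days → £318,000 × 4.4% × 312/365 = £11,960.2849
Hollybrook, 9 Nov – 31 Dec 2010: 53 days → £318,000 × 2.4% × 53/365 = £1,108.2082
Total = £13,068.4932

£13,068.49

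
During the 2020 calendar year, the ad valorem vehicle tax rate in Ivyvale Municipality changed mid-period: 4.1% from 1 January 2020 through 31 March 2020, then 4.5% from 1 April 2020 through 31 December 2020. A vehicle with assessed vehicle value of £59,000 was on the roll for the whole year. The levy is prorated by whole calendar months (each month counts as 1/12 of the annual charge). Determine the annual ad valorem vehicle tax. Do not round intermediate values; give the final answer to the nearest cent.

1 January – 31 March 2020: 3 months at 4.1% → £59,000 × 4.1% × 3/12 = £604.7500
1 April – 31 December 2020: 9 months at 4.5% → £59,000 × 4.5% × 9/12 = £1,991.2500
Total = £2,596.0000

£2,596.00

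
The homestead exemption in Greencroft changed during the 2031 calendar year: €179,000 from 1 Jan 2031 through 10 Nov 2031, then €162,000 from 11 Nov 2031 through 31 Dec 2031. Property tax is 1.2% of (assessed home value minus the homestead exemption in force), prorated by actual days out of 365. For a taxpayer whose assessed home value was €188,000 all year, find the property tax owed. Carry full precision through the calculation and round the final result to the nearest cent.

1 Jan – 10 Nov 2031: 314 days, exemption €179,000 → (€188,000 − €179,000) × 1.2% × 314/365 = €92.9096
11 Nov – 31 Dec 2031: 51 days, exemption €162,000 → (€188,000 − €162,000) × 1.2% × 51/365 = €43.5945
Total = €136.5041

€136.50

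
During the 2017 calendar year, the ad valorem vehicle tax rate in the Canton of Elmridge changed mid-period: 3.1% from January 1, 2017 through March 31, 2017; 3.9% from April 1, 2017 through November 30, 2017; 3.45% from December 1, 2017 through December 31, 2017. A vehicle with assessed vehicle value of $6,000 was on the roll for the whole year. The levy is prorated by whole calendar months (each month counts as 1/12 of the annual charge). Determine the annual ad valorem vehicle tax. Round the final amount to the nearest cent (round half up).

$219.75

January 1 – March 31, 2017: 3 months at 3.1% → $6,000 × 3.1% × 3/12 = $46.5000
April 1 – November 30, 2017: 8 months at 3.9% → $6,000 × 3.9% × 8/12 = $156.0000
December 1 – December 31, 2017: 1 month at 3.45% → $6,000 × 3.45% × 1/12 = $17.2500
Total = $219.7500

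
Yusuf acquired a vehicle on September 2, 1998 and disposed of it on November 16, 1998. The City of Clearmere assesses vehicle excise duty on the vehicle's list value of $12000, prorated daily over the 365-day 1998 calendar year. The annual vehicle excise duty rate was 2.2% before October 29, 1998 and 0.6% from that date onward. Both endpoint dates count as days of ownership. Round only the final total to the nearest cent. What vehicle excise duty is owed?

$44.98

September 2 – October 28, 1998: 57 days at 2.2% → $12000 × 2.2% × 57/365 = $41.2274
October 29 – November 16, 1998: 19 days at 0.6% → $12000 × 0.6% × 19/365 = $3.7479
Total = $44.9753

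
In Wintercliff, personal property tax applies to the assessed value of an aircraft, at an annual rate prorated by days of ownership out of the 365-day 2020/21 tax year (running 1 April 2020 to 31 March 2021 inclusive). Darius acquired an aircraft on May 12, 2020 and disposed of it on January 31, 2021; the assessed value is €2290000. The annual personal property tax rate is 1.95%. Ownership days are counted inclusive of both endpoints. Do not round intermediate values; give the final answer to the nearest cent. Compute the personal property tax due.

Days held (May 12, 2020 – January 31, 2021): 265 out of 365
Tax = €2290000 × 1.95% × 265/365 = €32420.7534

€32420.75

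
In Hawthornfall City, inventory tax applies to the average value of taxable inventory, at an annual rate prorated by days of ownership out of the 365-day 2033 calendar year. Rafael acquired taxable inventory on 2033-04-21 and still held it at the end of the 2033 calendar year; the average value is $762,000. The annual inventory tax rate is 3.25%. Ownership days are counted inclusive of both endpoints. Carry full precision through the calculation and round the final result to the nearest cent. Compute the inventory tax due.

$17,301.58

Days held (2033-04-21 to 2033-12-31): 255 out of 365
Tax = $762,000 × 3.25% × 255/365 = $17,301.5753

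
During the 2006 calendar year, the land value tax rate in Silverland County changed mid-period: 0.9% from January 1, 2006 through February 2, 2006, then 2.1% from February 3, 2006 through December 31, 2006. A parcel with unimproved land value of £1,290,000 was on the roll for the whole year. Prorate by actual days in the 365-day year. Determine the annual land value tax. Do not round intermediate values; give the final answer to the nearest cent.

£25,690.44

January 1 – February 2, 2006: 33 days at 0.9% → £1,290,000 × 0.9% × 33/365 = £1,049.6712
February 3 – December 31, 2006: 332 days at 2.1% → £1,290,000 × 2.1% × 332/365 = £24,640.7671
Total = £25,690.4384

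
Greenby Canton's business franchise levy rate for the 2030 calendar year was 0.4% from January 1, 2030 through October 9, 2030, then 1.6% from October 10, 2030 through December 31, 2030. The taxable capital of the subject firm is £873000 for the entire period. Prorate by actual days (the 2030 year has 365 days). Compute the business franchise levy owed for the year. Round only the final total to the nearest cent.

January 1 – October 9, 2030: 282 days at 0.4% → £873000 × 0.4% × 282/365 = £2697.9288
October 10 – December 31, 2030: 83 days at 1.6% → £873000 × 1.6% × 83/365 = £3176.2849
Total = £5874.2137

£5874.21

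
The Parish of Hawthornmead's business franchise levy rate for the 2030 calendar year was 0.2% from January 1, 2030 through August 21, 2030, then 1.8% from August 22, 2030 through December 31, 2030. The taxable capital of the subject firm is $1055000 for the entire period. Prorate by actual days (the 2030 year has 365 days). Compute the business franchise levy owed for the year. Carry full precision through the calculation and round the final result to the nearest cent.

January 1 – August 21, 2030: 233 days at 0.2% → $1055000 × 0.2% × 233/365 = $1346.9315
August 22 – December 31, 2030: 132 days at 1.8% → $1055000 × 1.8% × 132/365 = $6867.6164
Total = $8214.5479

$8214.55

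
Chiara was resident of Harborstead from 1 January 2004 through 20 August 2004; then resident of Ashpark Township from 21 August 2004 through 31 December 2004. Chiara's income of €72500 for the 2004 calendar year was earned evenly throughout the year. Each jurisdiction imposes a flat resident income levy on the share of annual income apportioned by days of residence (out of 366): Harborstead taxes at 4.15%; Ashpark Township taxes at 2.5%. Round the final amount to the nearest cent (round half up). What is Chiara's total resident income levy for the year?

€2574.05

Harborstead, 1 January – 20 August 2004: 233 days → €72500 × 4.15% × 233/366 = €1915.4064
Ashpark Township, 21 August – 31 December 2004: 133 days → €72500 × 2.5% × 133/366 = €658.6407
Total = €2574.0471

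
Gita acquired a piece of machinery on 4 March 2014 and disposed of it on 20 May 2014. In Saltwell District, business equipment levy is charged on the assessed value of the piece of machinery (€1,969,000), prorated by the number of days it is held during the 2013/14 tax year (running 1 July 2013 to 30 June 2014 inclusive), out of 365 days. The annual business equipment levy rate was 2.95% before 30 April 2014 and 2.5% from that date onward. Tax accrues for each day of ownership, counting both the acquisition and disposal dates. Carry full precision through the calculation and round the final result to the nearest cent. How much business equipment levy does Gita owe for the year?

€11,903.01

4 March – 29 April 2014: 57 days at 2.95% → €1,969,000 × 2.95% × 57/365 = €9,070.8863
30 April – 20 May 2014: 21 days at 2.5% → €1,969,000 × 2.5% × 21/365 = €2,832.1233
Total = €11,903.0096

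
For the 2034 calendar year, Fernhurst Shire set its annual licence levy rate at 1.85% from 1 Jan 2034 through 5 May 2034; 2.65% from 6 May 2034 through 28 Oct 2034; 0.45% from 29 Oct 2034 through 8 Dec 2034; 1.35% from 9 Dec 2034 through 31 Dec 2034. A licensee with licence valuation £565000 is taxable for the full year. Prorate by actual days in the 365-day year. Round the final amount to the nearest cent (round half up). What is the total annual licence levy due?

£11565.47

1 Jan – 5 May 2034: 125 days at 1.85% → £565000 × 1.85% × 125/365 = £3579.6233
6 May – 28 Oct 2034: 176 days at 2.65% → £565000 × 2.65% × 176/365 = £7219.6164
29 Oct – 8 Dec 2034: 41 days at 0.45% → £565000 × 0.45% × 41/365 = £285.5959
9 Dec – 31 Dec 2034: 23 days at 1.35% → £565000 × 1.35% × 23/365 = £480.6370
Total = £11565.4726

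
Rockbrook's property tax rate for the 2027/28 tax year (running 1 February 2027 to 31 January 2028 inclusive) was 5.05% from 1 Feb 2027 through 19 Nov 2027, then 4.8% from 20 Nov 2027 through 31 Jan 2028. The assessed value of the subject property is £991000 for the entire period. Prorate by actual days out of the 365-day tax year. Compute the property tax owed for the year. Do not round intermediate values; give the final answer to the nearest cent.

1 Feb – 19 Nov 2027: 292 days at 5.05% → £991000 × 5.05% × 292/365 = £40036.4000
20 Nov 2027 – 31 Jan 2028: 73 days at 4.8% → £991000 × 4.8% × 73/365 = £9513.6000
Total = £49550.0000

£49550.00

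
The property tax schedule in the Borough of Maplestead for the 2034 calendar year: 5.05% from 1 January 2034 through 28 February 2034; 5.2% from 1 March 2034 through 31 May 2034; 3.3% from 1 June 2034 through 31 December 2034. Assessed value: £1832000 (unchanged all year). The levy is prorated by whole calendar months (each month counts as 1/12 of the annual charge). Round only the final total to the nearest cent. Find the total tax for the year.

1 January – 28 February 2034: 2 months at 5.05% → £1832000 × 5.05% × 2/12 = £15419.3333
1 March – 31 May 2034: 3 months at 5.2% → £1832000 × 5.2% × 3/12 = £23816.0000
1 June – 31 December 2034: 7 months at 3.3% → £1832000 × 3.3% × 7/12 = £35266.0000
Total = £74501.3333

£74501.33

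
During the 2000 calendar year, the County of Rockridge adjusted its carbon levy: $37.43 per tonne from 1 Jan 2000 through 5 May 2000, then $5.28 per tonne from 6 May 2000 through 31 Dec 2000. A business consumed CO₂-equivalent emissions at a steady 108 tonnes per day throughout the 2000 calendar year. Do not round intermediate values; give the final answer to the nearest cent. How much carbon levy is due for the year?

$646205.04

1 Jan – 5 May 2000: 126 days × 108 tonnes/day = 13,608 tonnes at $37.43/tonne → $509347.44
6 May – 31 Dec 2000: 240 days × 108 tonnes/day = 25,920 tonnes at $5.28/tonne → $136857.60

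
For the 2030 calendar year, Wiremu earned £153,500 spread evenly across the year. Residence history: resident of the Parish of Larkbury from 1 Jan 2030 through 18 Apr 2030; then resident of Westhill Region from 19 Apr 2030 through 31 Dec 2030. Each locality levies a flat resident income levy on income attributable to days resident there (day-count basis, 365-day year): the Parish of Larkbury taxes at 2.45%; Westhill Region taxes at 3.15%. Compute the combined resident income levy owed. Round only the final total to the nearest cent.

£4,517.32

The Parish of Larkbury, 1 Jan – 18 Apr 2030: 108 days → £153,500 × 2.45% × 108/365 = £1,112.7699
Westhill Region, 19 Apr – 31 Dec 2030: 257 days → £153,500 × 3.15% × 257/365 = £3,404.5459
Total = £4,517.3158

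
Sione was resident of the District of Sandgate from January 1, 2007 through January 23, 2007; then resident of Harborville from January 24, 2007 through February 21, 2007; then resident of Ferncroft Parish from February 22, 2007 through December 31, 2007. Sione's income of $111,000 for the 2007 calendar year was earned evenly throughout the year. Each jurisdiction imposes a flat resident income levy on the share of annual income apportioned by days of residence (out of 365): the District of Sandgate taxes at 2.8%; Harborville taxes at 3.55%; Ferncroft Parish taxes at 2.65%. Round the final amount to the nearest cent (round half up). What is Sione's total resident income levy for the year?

The District of Sandgate, January 1 – January 23, 2007: 23 days → $111,000 × 2.8% × 23/365 = $195.8466
Harborville, January 24 – February 21, 2007: 29 days → $111,000 × 3.55% × 29/365 = $313.0808
Ferncroft Parish, February 22 – December 31, 2007: 313 days → $111,000 × 2.65% × 313/365 = $2,522.4370
Total = $3,031.3644

$3,031.36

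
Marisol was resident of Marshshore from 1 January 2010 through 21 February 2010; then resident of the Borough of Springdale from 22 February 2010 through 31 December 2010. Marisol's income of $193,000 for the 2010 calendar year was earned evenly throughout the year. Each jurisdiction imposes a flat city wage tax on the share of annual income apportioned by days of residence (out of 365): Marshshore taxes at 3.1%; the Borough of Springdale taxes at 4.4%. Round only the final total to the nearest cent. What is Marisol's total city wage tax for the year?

Marshshore, 1 January – 21 February 2010: 52 days → $193,000 × 3.1% × 52/365 = $852.3726
The Borough of Springdale, 22 February – 31 December 2010: 313 days → $193,000 × 4.4% × 313/365 = $7,282.1808
Total = $8,134.5534

$8,134.55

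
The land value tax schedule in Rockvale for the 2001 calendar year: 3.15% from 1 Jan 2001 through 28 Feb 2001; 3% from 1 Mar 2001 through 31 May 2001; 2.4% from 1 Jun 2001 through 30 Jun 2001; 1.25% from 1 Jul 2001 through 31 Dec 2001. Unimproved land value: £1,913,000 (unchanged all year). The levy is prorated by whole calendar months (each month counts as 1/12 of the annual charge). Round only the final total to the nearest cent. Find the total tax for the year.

1 Jan – 28 Feb 2001: 2 months at 3.15% → £1,913,000 × 3.15% × 2/12 = £10,043.2500
1 Mar – 31 May 2001: 3 months at 3% → £1,913,000 × 3% × 3/12 = £14,347.5000
1 Jun – 30 Jun 2001: 1 month at 2.4% → £1,913,000 × 2.4% × 1/12 = £3,826.0000
1 Jul – 31 Dec 2001: 6 months at 1.25% → £1,913,000 × 1.25% × 6/12 = £11,956.2500
Total = £40,173.0000

£40,173.00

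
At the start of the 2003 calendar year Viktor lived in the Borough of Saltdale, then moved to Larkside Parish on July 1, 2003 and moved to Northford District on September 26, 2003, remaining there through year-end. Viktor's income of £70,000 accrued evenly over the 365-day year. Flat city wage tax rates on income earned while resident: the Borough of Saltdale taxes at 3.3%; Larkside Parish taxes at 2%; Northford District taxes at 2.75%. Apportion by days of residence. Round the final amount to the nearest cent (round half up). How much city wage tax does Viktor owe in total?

£1,990.78

The Borough of Saltdale, January 1 – June 30, 2003: 181 days → £70,000 × 3.3% × 181/365 = £1,145.5068
Larkside Parish, July 1 – September 25, 2003: 87 days → £70,000 × 2% × 87/365 = £333.6986
Northford District, September 26 – December 31, 2003: 97 days → £70,000 × 2.75% × 97/365 = £511.5753
Total = £1,990.7808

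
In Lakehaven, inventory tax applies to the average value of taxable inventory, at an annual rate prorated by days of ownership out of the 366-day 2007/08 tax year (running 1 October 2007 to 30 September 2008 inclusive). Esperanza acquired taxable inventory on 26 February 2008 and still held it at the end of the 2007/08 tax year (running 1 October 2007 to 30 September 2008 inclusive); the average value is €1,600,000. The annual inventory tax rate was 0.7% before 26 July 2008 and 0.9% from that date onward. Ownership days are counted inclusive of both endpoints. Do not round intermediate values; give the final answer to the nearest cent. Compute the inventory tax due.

26 February – 25 July 2008: 151 days at 0.7% → €1,600,000 × 0.7% × 151/366 = €4,620.7650
26 July – 30 September 2008: 67 days at 0.9% → €1,600,000 × 0.9% × 67/366 = €2,636.0656
Total = €7,256.8306

€7,256.83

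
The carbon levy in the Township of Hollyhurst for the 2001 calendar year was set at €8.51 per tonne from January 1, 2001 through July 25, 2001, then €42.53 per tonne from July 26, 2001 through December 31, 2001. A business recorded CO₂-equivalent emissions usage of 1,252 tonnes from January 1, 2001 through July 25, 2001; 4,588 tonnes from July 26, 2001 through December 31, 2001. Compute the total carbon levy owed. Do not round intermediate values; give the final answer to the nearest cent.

January 1 – July 25, 2001: 1,252 tonnes at €8.51/tonne → €10654.52
July 26 – December 31, 2001: 4,588 tonnes at €42.53/tonne → €195127.64

€205782.16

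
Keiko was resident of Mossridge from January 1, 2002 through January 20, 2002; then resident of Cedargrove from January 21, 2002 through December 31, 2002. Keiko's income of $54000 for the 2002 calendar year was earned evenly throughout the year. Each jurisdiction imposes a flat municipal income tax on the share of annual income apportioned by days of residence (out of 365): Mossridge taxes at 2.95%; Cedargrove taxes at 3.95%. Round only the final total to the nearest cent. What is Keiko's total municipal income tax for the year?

Mossridge, January 1 – January 20, 2002: 20 days → $54000 × 2.95% × 20/365 = $87.2877
Cedargrove, January 21 – December 31, 2002: 345 days → $54000 × 3.95% × 345/365 = $2016.1233
Total = $2103.4110

$2103.41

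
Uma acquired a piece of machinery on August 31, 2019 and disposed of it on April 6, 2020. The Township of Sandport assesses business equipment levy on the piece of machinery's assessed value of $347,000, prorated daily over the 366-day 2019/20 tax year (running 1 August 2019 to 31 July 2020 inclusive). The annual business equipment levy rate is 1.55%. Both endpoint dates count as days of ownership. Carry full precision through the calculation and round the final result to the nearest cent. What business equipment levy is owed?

$3,232.98

Days held (August 31, 2019 – April 6, 2020): 220 out of 366
Tax = $347,000 × 1.55% × 220/366 = $3,232.9781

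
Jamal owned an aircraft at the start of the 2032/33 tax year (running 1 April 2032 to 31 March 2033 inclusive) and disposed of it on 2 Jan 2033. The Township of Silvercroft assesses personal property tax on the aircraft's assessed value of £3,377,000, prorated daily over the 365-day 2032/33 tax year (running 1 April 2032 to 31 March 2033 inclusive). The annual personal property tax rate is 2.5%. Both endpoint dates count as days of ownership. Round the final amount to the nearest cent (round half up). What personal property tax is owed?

Days held (1 Apr 2032 – 2 Jan 2033): 277 out of 365
Tax = £3,377,000 × 2.5% × 277/365 = £64,070.4795

£64,070.48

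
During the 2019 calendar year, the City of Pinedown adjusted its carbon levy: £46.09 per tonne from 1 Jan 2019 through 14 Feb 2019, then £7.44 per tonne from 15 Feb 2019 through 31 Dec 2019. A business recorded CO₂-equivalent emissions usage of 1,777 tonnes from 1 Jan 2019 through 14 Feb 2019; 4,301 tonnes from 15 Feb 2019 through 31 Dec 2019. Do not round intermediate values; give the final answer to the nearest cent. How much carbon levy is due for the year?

1 Jan – 14 Feb 2019: 1,777 tonnes at £46.09/tonne → £81,901.93
15 Feb – 31 Dec 2019: 4,301 tonnes at £7.44/tonne → £31,999.44

£113,901.37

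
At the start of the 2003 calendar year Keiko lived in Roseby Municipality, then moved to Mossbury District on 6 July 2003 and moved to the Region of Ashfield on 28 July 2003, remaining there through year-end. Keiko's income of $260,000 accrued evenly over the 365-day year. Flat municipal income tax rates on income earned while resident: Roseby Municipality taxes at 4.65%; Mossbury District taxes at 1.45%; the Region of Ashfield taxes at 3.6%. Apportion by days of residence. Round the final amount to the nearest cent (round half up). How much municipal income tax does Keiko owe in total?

$10,414.25

Roseby Municipality, 1 January – 5 July 2003: 186 days → $260,000 × 4.65% × 186/365 = $6,160.9315
Mossbury District, 6 July – 27 July 2003: 22 days → $260,000 × 1.45% × 22/365 = $227.2329
The Region of Ashfield, 28 July – 31 December 2003: 157 days → $260,000 × 3.6% × 157/365 = $4,026.0822
Total = $10,414.2466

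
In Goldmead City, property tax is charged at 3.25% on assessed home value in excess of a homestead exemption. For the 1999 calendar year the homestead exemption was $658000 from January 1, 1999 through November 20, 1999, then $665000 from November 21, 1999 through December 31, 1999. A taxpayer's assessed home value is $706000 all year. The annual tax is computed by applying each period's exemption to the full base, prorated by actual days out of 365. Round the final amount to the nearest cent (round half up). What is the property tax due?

January 1 – November 20, 1999: 324 days, exemption $658000 → ($706000 − $658000) × 3.25% × 324/365 = $1384.7671
November 21 – December 31, 1999: 41 days, exemption $665000 → ($706000 − $665000) × 3.25% × 41/365 = $149.6781
Total = $1534.4452

$1534.45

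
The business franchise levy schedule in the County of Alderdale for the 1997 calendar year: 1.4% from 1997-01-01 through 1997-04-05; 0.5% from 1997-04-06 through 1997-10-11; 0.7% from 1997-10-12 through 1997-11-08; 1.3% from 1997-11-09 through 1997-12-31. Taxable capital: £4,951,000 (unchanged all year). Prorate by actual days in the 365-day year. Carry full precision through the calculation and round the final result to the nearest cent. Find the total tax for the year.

£42,863.45

1997-01-01 to 1997-04-05: 95 days at 1.4% → £4,951,000 × 1.4% × 95/365 = £18,040.6301
1997-04-06 to 1997-10-11: 189 days at 0.5% → £4,951,000 × 0.5% × 189/365 = £12,818.3425
1997-10-12 to 1997-11-08: 28 days at 0.7% → £4,951,000 × 0.7% × 28/365 = £2,658.6192
1997-11-09 to 1997-12-31: 53 days at 1.3% → £4,951,000 × 1.3% × 53/365 = £9,345.8603
Total = £42,863.4521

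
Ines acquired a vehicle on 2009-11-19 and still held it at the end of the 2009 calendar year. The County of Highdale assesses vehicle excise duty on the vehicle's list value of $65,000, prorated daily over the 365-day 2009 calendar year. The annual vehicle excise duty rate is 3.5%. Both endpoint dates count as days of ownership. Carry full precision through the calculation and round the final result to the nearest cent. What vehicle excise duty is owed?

$268.01

Days held (2009-11-19 to 2009-12-31): 43 out of 365
Tax = $65,000 × 3.5% × 43/365 = $268.0137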